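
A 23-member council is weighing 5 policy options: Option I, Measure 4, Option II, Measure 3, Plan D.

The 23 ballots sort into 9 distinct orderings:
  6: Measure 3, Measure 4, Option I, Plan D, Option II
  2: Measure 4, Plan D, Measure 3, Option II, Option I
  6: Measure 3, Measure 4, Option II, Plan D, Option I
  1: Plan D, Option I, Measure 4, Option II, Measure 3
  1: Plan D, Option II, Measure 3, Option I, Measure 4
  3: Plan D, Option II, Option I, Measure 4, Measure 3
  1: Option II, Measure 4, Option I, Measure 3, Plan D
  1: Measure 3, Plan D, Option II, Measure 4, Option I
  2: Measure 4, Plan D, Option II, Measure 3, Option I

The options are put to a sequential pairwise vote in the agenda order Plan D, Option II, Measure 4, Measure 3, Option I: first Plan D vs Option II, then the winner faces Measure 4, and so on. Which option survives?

Round 1: Plan D vs Option II — 16–7, Plan D advances.
Round 2: Plan D vs Measure 4 — 6–17, Measure 4 advances.
Round 3: Measure 4 vs Measure 3 — 9–14, Measure 3 advances.
Round 4: Measure 3 vs Option I — 18–5, Measure 3 advances.
Measure 3 survives the agenda.

Measure 3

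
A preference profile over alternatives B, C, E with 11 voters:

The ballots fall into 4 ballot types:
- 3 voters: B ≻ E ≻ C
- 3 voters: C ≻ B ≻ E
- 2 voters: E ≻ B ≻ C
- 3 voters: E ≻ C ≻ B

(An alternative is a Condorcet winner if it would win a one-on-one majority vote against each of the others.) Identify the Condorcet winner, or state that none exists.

none

Pairwise majorities:
B vs C: C, 6–5.
B–E: B 6–5.
C vs E: E wins 8–3.
No alternative is unbeaten: B loses to C; C loses to E; E loses to B. In particular B beats E beats C beats B is a majority cycle — no Condorcet winner exists.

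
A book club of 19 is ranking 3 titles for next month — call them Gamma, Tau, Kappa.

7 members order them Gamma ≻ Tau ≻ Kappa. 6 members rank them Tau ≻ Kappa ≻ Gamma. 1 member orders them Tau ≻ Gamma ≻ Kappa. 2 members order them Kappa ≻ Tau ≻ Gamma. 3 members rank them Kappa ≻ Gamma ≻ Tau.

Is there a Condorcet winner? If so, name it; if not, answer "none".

none

Pairwise majorities:
Gamma vs Tau: Gamma preferred on 7+3 = 10 ballots; Gamma wins 10–9.
Gamma vs Kappa: Gamma is ranked higher on 7+1 = 8 ballots, Kappa on 11. Kappa wins 11–8.
Tau vs Kappa: 7+6+1 = 14 for Tau, 5 for Kappa — Tau by 14–5.
No book is unbeaten: Gamma loses to Kappa; Tau loses to Gamma; Kappa loses to Tau. In particular Gamma beats Tau beats Kappa beats Gamma is a majority cycle — no Condorcet winner exists.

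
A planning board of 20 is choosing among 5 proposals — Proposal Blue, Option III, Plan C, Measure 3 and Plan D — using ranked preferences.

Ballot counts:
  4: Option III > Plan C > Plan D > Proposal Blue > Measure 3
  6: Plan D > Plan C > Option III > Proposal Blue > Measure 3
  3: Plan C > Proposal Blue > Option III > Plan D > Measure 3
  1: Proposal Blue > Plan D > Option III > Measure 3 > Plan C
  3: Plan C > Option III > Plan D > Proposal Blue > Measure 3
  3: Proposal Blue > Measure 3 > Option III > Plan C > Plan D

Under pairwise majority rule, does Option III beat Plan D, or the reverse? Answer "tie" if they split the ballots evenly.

Ballots ranking Option III above Plan D: 4 + 3 + 3 + 3 = 13.
Ballots ranking Plan D above Option III: 20 − 13 = 7.
Option III wins the head-to-head 13–7.

Option III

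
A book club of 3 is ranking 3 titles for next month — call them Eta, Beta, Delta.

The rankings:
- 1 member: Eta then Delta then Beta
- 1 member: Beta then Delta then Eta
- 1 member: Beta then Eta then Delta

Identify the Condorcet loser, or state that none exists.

Delta

Pairwise majorities:
Eta–Beta: Beta 2–1.
Eta vs Delta: 2 to 1, Eta.
Beta–Delta: Beta 2–1.
Delta loses to every other book — it is the Condorcet loser.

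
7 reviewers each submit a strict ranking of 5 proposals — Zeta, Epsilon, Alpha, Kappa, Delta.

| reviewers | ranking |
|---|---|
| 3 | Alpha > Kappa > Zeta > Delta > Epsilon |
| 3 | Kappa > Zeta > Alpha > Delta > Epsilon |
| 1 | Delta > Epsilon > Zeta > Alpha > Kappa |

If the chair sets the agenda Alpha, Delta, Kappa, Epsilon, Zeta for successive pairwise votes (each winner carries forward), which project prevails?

Round 1: Alpha vs Delta — 6–1, Alpha advances.
Round 2: Alpha vs Kappa — 4–3, Alpha advances.
Round 3: Alpha vs Epsilon — 6–1, Alpha advances.
Round 4: Alpha vs Zeta — 3–4, Zeta advances.
The agenda winner is Zeta.

Zeta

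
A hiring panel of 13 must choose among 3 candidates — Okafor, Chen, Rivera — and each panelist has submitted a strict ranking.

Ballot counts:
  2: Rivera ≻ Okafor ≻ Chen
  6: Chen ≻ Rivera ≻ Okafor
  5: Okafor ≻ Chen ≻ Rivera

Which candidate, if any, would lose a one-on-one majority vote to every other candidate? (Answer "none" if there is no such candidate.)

none

Pairwise majorities:
Okafor vs Chen: Okafor preferred on 2+5 = 7 ballots; Okafor wins 7–6.
Okafor vs Rivera: Okafor preferred on 5 ballots; Rivera wins 8–5.
Chen vs Rivera: Chen, 11–2.
No candidate is winless: Okafor beats Chen; Chen beats Rivera; Rivera beats Okafor. There is no Condorcet loser.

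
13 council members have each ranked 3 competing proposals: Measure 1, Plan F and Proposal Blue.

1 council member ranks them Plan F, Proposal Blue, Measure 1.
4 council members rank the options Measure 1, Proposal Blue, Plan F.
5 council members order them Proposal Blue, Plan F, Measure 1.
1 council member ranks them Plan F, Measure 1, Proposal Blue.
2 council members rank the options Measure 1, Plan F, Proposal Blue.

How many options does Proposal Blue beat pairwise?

Proposal Blue against each rival (13 council members):
Proposal Blue vs Measure 1: Measure 1, 7–6.
Proposal Blue–Plan F: Proposal Blue 9–4.
Proposal Blue beats Plan F; loses to Measure 1 — 1 pairwise win.

1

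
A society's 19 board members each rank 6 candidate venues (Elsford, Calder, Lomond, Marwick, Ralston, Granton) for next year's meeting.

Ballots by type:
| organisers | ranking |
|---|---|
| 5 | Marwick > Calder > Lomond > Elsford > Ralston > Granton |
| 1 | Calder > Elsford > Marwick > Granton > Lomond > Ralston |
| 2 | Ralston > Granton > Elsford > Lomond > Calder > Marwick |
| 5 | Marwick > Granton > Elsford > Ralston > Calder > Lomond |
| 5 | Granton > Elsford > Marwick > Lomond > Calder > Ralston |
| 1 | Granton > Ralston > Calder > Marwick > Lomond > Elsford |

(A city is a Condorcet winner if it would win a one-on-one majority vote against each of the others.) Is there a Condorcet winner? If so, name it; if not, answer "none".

Marwick

Head-to-head results (19 organisers):
Elsford–Calder: Elsford 12–7.
Elsford vs Lomond: Elsford wins 13–6.
Elsford vs Marwick: Marwick, 11–8.
Elsford vs Ralston: Elsford, 16–3.
Elsford–Granton: Granton 13–6.
Calder–Lomond: Calder 12–7.
Calder vs Marwick: Marwick, 15–4.
Calder–Ralston: Calder 11–8.
Calder vs Granton: Granton wins 13–6.
Lomond vs Marwick: Marwick wins 17–2.
Lomond vs Ralston: Lomond, 11–8.
Lomond–Granton: Granton 14–5.
Marwick–Ralston: Marwick 16–3.
Marwick vs Granton: Marwick wins 11–8.
Ralston–Granton: Granton 12–7.
Only Marwick has no losses; Marwick is the Condorcet winner.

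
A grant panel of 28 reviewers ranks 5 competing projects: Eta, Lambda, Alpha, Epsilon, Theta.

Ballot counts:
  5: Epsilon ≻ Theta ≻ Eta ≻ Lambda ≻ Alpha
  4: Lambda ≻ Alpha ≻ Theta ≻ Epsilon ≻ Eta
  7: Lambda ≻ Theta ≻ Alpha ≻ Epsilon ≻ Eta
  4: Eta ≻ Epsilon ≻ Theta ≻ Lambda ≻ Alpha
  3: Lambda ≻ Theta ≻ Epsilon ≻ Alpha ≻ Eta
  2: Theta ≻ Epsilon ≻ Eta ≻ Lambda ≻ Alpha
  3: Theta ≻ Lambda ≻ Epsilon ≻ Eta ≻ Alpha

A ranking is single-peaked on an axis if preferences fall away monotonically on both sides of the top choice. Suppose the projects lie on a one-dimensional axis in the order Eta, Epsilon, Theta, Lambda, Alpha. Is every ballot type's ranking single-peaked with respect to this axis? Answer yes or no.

Axis positions: Eta=1, Epsilon=2, Theta=3, Lambda=4, Alpha=5.
Ballot type 1 (peak Epsilon at position 2): ranking walks positions 2-3-1-4-5, expanding outward from the peak — single-peaked.
Ballot type 2 (peak Lambda at position 4): ranking walks positions 4-5-3-2-1, expanding outward from the peak — single-peaked.
Ballot type 3 (peak Lambda at position 4): ranking walks positions 4-3-5-2-1, expanding outward from the peak — single-peaked.
Ballot type 4 (peak Eta at position 1): ranking walks positions 1-2-3-4-5, expanding outward from the peak — single-peaked.
Ballot type 5 (peak Lambda at position 4): ranking walks positions 4-3-2-5-1, expanding outward from the peak — single-peaked.
Ballot type 6 (peak Theta at position 3): ranking walks positions 3-2-1-4-5, expanding outward from the peak — single-peaked.
Ballot type 7 (peak Theta at position 3): ranking walks positions 3-4-2-1-5, expanding outward from the peak — single-peaked.
Every ranking is single-peaked on this axis.

yes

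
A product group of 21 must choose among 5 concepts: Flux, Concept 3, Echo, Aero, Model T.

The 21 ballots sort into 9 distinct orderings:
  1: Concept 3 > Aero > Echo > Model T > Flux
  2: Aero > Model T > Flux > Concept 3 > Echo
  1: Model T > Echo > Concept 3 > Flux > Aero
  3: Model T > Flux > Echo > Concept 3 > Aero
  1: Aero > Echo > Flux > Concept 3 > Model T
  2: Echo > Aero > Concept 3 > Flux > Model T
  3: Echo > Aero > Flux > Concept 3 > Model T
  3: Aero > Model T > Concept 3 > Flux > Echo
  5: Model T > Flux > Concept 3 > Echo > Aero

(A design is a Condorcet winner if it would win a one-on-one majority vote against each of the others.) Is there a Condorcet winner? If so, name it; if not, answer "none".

Check each pair by majority over 21 ballots:
Flux vs Concept 3: Flux preferred on 2+3+1+3+5 = 14 ballots; Flux wins 14–7.
Flux vs Echo: 13 to 8, Flux.
Flux vs Aero: Flux is ranked higher on 1+3+5 = 9 ballots, Aero on 12. Aero wins 12–9.
Flux vs Model T: Flux preferred on 1+2+3 = 6 ballots; Model T wins 15–6.
Concept 3 vs Echo: Concept 3 is ranked higher on 1+2+3+5 = 11 ballots, Echo on 10. Concept 3 wins 11–10.
Concept 3 vs Aero: 1+1+3+5 = 10 for Concept 3, 11 for Aero — Aero by 11–10.
Concept 3 vs Model T: Concept 3 preferred on 1+1+2+3 = 7 ballots; Model T wins 14–7.
Echo vs Aero: 1+3+2+3+5 = 14 for Echo, 7 for Aero — Echo by 14–7.
Echo vs Model T: Echo is ranked higher on 1+1+2+3 = 7 ballots, Model T on 14. Model T wins 14–7.
Aero vs Model T: 1+2+1+2+3+3 = 12 for Aero, 9 for Model T — Aero by 12–9.
Each design drops at least one matchup (Flux loses to Aero; Concept 3 loses to Flux; Echo loses to Flux; Aero loses to Echo; Model T loses to Aero); the cycle Flux beats Echo beats Aero beats Flux rules out a Condorcet winner.

none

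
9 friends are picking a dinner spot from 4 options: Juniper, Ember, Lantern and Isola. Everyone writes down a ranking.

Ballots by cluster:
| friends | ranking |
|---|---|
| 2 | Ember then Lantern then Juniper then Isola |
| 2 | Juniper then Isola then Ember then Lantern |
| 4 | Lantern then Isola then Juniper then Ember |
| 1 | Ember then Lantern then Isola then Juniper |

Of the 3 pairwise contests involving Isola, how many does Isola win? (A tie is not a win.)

2

Isola against each rival (9 friends):
Isola–Juniper: Isola 5–4.
Isola vs Ember: Isola, 6–3.
Isola vs Lantern: Lantern, 7–2.
Isola beats Juniper, Ember; loses to Lantern — 2 pairwise wins.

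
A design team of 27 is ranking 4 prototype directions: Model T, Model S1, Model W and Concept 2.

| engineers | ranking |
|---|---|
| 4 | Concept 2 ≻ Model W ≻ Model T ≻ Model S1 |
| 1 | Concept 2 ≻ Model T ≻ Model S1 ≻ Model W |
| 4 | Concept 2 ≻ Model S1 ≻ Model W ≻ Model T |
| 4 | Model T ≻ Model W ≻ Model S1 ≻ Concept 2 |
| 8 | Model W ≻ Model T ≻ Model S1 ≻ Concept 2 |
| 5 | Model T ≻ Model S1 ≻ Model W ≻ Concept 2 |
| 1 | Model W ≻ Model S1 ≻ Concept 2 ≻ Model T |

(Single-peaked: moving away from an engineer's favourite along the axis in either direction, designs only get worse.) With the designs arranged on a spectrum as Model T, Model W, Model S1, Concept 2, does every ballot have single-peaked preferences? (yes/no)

Axis positions: Model T=1, Model W=2, Model S1=3, Concept 2=4.
Type 1: ranking walks positions 4-2-1-3; Model W is ranked above Model S1 even though Model S1 lies between Model W and the peak Concept 2 on the axis — preferences dip and rise again. Not single-peaked.
Type 2: ranking walks positions 4-1-3-2; Model T is ranked above Model S1 even though Model S1 lies between Model T and the peak Concept 2 on the axis — preferences dip and rise again. Not single-peaked.
Type 3 (peak Concept 2 at position 4): ranking walks positions 4-3-2-1, expanding outward from the peak — single-peaked.
Type 4 (peak Model T at position 1): ranking walks positions 1-2-3-4, expanding outward from the peak — single-peaked.
Type 5 (peak Model W at position 2): ranking walks positions 2-1-3-4, expanding outward from the peak — single-peaked.
Type 6: ranking walks positions 1-3-2-4; Model S1 is ranked above Model W even though Model W lies between Model S1 and the peak Model T on the axis — preferences dip and rise again. Not single-peaked.
Type 7 (peak Model W at position 2): ranking walks positions 2-3-4-1, expanding outward from the peak — single-peaked.
Type 1 violates single-peakedness, so the profile is not single-peaked on this axis.

no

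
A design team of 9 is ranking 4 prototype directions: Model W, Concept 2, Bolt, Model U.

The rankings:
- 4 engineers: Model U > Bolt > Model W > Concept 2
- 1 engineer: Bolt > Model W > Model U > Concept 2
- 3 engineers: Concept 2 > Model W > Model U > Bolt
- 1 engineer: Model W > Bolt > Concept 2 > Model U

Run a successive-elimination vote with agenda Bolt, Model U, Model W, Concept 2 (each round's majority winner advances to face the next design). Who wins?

Model W

Round 1: Bolt vs Model U — 2–7, Model U advances.
Round 2: Model U vs Model W — 4–5, Model W advances.
Round 3: Model W vs Concept 2 — 6–3, Model W advances.
Model W survives the agenda.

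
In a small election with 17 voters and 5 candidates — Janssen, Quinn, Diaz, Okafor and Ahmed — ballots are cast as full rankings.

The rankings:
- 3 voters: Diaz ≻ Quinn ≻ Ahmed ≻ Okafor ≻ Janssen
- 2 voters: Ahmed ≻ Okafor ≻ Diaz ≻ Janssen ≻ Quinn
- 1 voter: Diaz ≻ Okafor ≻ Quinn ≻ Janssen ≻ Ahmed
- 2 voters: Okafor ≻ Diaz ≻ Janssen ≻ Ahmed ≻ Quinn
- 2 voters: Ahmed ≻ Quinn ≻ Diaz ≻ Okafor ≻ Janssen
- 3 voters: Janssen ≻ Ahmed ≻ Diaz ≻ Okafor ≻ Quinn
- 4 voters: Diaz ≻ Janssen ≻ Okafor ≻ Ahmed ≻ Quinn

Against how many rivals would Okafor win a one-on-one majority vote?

Okafor against each rival (17 voters):
Okafor vs Janssen: Okafor is ranked higher on 3+2+1+2+2 = 10 ballots, Janssen on 7. Okafor wins 10–7.
Okafor vs Quinn: 2+1+2+3+4 = 12 for Okafor, 5 for Quinn — Okafor by 12–5.
Okafor vs Diaz: Diaz, 13–4.
Okafor vs Ahmed: 1+2+4 = 7 for Okafor, 10 for Ahmed — Ahmed by 10–7.
Okafor beats Janssen, Quinn; loses to Diaz, Ahmed — 2 pairwise wins.

2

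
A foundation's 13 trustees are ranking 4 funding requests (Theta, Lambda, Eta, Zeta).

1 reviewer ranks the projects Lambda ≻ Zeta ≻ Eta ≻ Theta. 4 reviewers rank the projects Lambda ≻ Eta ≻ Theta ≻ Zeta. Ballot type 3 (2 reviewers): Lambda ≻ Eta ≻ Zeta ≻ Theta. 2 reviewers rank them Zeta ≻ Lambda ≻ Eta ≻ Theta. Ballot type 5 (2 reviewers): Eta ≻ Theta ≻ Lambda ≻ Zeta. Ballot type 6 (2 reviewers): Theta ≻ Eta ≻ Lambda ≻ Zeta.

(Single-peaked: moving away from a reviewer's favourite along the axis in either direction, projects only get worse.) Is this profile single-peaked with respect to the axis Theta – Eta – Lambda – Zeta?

Axis positions: Theta=1, Eta=2, Lambda=3, Zeta=4.
Ballot type 1 (peak Lambda at position 3): ranking walks positions 3-4-2-1, expanding outward from the peak — single-peaked.
Ballot type 2 (peak Lambda at position 3): ranking walks positions 3-2-1-4, expanding outward from the peak — single-peaked.
Ballot type 3 (peak Lambda at position 3): ranking walks positions 3-2-4-1, expanding outward from the peak — single-peaked.
Ballot type 4 (peak Zeta at position 4): ranking walks positions 4-3-2-1, expanding outward from the peak — single-peaked.
Ballot type 5 (peak Eta at position 2): ranking walks positions 2-1-3-4, expanding outward from the peak — single-peaked.
Ballot type 6 (peak Theta at position 1): ranking walks positions 1-2-3-4, expanding outward from the peak — single-peaked.
Every ranking is single-peaked on this axis.

yes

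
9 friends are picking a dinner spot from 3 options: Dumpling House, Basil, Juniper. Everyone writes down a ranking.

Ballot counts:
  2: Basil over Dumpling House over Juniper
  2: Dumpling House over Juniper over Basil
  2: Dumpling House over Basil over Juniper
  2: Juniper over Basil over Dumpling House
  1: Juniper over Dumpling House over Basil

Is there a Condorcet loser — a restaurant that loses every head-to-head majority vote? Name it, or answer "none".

Basil

Pairwise majorities:
Dumpling House vs Basil: Dumpling House preferred on 2+2+1 = 5 ballots; Dumpling House wins 5–4.
Dumpling House vs Juniper: 6 to 3, Dumpling House.
Basil vs Juniper: Juniper wins 5–4.
Only Basil has no wins; Basil is the Condorcet loser.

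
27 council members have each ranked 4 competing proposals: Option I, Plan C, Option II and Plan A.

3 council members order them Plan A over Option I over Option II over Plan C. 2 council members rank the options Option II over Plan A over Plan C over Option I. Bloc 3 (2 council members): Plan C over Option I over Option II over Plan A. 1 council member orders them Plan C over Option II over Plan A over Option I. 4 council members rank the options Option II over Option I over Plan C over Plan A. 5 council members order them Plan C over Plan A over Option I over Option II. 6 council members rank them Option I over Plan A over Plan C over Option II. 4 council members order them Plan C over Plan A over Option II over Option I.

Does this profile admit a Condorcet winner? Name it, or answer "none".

Pairwise majorities:
Option I vs Plan C: Plan C, 14–13.
Option I–Option II: Option I 16–11.
Option I vs Plan A: Plan A wins 15–12.
Plan C vs Option II: Plan C wins 18–9.
Plan C vs Plan A: Plan C, 16–11.
Option II vs Plan A: Plan A, 18–9.
Plan C beats each of Option I, Option II, Plan A — Plan C is the Condorcet winner.

Plan C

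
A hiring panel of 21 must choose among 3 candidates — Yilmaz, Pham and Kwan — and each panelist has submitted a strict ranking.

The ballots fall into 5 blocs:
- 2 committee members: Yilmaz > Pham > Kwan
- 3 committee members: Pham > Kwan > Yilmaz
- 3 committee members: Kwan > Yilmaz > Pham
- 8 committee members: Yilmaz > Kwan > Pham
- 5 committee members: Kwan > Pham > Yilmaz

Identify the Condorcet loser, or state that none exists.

Pairwise majorities:
Yilmaz vs Pham: Yilmaz, 13–8.
Yilmaz vs Kwan: Kwan, 11–10.
Pham–Kwan: Kwan 16–5.
Only Pham has no wins; Pham is the Condorcet loser.

Pham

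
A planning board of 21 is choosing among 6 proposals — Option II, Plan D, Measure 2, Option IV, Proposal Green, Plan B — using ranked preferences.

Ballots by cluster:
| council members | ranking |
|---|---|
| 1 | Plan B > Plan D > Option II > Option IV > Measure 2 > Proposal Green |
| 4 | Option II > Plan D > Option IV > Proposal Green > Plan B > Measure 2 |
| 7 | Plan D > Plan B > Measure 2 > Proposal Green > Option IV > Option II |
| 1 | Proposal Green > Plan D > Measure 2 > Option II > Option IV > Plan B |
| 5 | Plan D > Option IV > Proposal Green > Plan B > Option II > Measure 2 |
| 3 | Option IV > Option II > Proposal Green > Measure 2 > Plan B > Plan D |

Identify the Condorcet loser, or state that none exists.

Head-to-head results (21 council members):
Option II–Plan D: Plan D 14–7.
Option II vs Measure 2: Option II wins 13–8.
Option II vs Option IV: Option II preferred on 1+4+1 = 6 ballots; Option IV wins 15–6.
Option II vs Proposal Green: Option II preferred on 1+4+3 = 8 ballots; Proposal Green wins 13–8.
Option II vs Plan B: Plan B wins 13–8.
Plan D vs Measure 2: 1+4+7+1+5 = 18 for Plan D, 3 for Measure 2 — Plan D by 18–3.
Plan D vs Option IV: Plan D is ranked higher on 1+4+7+1+5 = 18 ballots, Option IV on 3. Plan D wins 18–3.
Plan D vs Proposal Green: 1+4+7+5 = 17 for Plan D, 4 for Proposal Green — Plan D by 17–4.
Plan D–Plan B: Plan D 17–4.
Measure 2 vs Option IV: Option IV, 13–8.
Measure 2 vs Proposal Green: 1+7 = 8 for Measure 2, 13 for Proposal Green — Proposal Green by 13–8.
Measure 2 vs Plan B: Measure 2 preferred on 1+3 = 4 ballots; Plan B wins 17–4.
Option IV–Proposal Green: Option IV 13–8.
Option IV vs Plan B: Option IV, 13–8.
Proposal Green–Plan B: Proposal Green 13–8.
Measure 2 is beaten in every head-to-head and is the Condorcet loser.

Measure 2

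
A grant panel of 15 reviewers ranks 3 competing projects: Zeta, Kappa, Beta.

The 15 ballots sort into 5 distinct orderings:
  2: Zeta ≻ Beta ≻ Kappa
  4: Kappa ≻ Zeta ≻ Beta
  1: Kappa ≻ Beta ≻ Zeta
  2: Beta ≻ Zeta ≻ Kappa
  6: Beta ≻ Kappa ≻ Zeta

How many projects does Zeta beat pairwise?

Zeta against each rival (15 reviewers):
Zeta vs Kappa: Kappa wins 11–4.
Zeta vs Beta: 6 to 9, Beta.
Zeta beats no one; loses to Kappa, Beta — 0 pairwise wins.

0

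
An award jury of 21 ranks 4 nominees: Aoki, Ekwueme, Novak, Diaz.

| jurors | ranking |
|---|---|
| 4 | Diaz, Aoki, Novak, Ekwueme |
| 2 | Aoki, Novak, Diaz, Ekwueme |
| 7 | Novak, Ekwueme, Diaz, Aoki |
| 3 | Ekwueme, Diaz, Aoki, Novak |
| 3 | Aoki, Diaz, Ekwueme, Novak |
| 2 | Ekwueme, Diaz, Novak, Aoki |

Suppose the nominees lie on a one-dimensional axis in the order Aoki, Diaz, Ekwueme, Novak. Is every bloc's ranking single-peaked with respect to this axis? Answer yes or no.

no

Axis positions: Aoki=1, Diaz=2, Ekwueme=3, Novak=4.
Bloc 1: ranking walks positions 2-1-4-3; Novak is ranked above Ekwueme even though Ekwueme lies between Novak and the peak Diaz on the axis — preferences dip and rise again. Not single-peaked.
Bloc 2: ranking walks positions 1-4-2-3; Novak is ranked above Diaz even though Diaz lies between Novak and the peak Aoki on the axis — preferences dip and rise again. Not single-peaked.
Bloc 3 (peak Novak at position 4): ranking walks positions 4-3-2-1, expanding outward from the peak — single-peaked.
Bloc 4 (peak Ekwueme at position 3): ranking walks positions 3-2-1-4, expanding outward from the peak — single-peaked.
Bloc 5 (peak Aoki at position 1): ranking walks positions 1-2-3-4, expanding outward from the peak — single-peaked.
Bloc 6 (peak Ekwueme at position 3): ranking walks positions 3-2-4-1, expanding outward from the peak — single-peaked.
Bloc 1 violates single-peakedness, so the profile is not single-peaked on this axis.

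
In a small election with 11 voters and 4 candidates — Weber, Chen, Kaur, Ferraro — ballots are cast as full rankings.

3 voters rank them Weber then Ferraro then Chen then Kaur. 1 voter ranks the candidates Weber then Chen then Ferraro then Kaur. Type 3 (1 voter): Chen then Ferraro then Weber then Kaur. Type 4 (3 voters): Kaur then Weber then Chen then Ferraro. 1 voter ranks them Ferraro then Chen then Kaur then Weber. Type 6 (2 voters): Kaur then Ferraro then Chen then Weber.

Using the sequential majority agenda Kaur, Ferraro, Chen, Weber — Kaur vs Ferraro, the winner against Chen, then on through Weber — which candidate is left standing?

Weber

Round 1: Kaur vs Ferraro — 5–6, Ferraro advances.
Round 2: Ferraro vs Chen — 6–5, Ferraro advances.
Round 3: Ferraro vs Weber — 4–7, Weber advances.
The agenda winner is Weber.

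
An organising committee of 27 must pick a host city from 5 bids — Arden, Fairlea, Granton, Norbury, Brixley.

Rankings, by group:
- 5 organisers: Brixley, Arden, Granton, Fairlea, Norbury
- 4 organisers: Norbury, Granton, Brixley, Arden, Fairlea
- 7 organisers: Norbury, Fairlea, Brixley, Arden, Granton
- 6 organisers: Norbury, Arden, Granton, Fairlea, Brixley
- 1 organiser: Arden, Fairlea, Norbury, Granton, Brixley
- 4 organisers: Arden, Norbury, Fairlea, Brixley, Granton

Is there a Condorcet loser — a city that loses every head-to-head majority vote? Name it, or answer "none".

Head-to-head results (27 organisers):
Arden vs Fairlea: Arden wins 20–7.
Arden vs Granton: Arden is ranked higher on 5+7+6+1+4 = 23 ballots, Granton on 4. Arden wins 23–4.
Arden vs Norbury: Arden is ranked higher on 5+1+4 = 10 ballots, Norbury on 17. Norbury wins 17–10.
Arden vs Brixley: Brixley, 16–11.
Fairlea vs Granton: 12 to 15, Granton.
Fairlea vs Norbury: Norbury, 21–6.
Fairlea vs Brixley: Fairlea, 18–9.
Granton vs Norbury: Granton preferred on 5 ballots; Norbury wins 22–5.
Granton vs Brixley: 11 to 16, Brixley.
Norbury vs Brixley: Norbury is ranked higher on 4+7+6+1+4 = 22 ballots, Brixley on 5. Norbury wins 22–5.
No city is winless: Arden beats Fairlea; Fairlea beats Brixley; Granton beats Fairlea; Norbury beats Arden; Brixley beats Arden. There is no Condorcet loser.

none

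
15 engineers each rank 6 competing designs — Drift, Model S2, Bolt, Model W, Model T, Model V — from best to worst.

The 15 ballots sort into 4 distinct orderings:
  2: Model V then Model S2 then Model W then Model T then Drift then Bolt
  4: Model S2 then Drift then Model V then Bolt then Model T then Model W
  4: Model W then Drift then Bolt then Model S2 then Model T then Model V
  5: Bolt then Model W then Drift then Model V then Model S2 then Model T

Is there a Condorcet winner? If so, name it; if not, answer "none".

Head-to-head results (15 engineers):
Drift vs Model S2: Drift is ranked higher on 4+5 = 9 ballots, Model S2 on 6. Drift wins 9–6.
Drift vs Bolt: Drift preferred on 2+4+4 = 10 ballots; Drift wins 10–5.
Drift vs Model W: 4 for Drift, 11 for Model W — Model W by 11–4.
Drift vs Model T: 13 to 2, Drift.
Drift vs Model V: 4+4+5 = 13 for Drift, 2 for Model V — Drift by 13–2.
Model S2 vs Bolt: 6 to 9, Bolt.
Model S2 vs Model W: 2+4 = 6 for Model S2, 9 for Model W — Model W by 9–6.
Model S2 vs Model T: Model S2 preferred on 2+4+4+5 = 15 ballots; Model S2 wins 15–0.
Model S2 vs Model V: 8 to 7, Model S2.
Bolt vs Model W: Bolt is ranked higher on 4+5 = 9 ballots, Model W on 6. Bolt wins 9–6.
Bolt vs Model T: Bolt preferred on 4+4+5 = 13 ballots; Bolt wins 13–2.
Bolt vs Model V: Bolt preferred on 4+5 = 9 ballots; Bolt wins 9–6.
Model W vs Model T: 2+4+5 = 11 for Model W, 4 for Model T — Model W by 11–4.
Model W vs Model V: 9 to 6, Model W.
Model T vs Model V: 4 to 11, Model V.
No design is unbeaten: Drift loses to Model W; Model S2 loses to Drift; Bolt loses to Drift; Model W loses to Bolt; Model T loses to Drift; Model V loses to Drift. In particular Drift → Bolt → Model W → Drift is a majority cycle — no Condorcet winner exists.

none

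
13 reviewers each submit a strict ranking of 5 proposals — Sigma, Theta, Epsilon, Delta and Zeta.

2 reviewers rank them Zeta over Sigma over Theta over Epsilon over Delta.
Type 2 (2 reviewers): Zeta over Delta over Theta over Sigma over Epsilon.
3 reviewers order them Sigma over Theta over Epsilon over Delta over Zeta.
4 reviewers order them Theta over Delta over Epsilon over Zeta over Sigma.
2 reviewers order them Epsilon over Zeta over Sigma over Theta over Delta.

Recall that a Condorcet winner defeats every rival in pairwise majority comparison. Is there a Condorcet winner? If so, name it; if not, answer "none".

Pairwise majorities:
Sigma vs Theta: Sigma, 7–6.
Sigma–Epsilon: Sigma 7–6.
Sigma vs Delta: Sigma, 7–6.
Sigma vs Zeta: Zeta wins 10–3.
Theta vs Epsilon: Theta wins 11–2.
Theta–Delta: Theta 11–2.
Theta–Zeta: Theta 7–6.
Epsilon–Delta: Epsilon 7–6.
Epsilon vs Zeta: Epsilon wins 9–4.
Delta vs Zeta: Delta wins 7–6.
No project is unbeaten: Sigma loses to Zeta; Theta loses to Sigma; Epsilon loses to Sigma; Delta loses to Sigma; Zeta loses to Theta. In particular Sigma > Theta > Zeta > Sigma is a majority cycle — no Condorcet winner exists.

none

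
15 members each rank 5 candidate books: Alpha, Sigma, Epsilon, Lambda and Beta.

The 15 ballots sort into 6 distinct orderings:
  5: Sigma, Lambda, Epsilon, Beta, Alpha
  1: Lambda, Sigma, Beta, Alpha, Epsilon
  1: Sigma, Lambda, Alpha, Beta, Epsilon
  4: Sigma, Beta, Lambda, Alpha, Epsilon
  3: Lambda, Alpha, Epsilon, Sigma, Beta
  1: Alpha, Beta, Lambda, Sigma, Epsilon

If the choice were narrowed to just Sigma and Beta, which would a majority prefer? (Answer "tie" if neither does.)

Sigma

Ballots ranking Sigma above Beta: 5 + 1 + 1 + 4 + 3 = 14.
Ballots ranking Beta above Sigma: 15 − 14 = 1.
Sigma wins the head-to-head 14–1.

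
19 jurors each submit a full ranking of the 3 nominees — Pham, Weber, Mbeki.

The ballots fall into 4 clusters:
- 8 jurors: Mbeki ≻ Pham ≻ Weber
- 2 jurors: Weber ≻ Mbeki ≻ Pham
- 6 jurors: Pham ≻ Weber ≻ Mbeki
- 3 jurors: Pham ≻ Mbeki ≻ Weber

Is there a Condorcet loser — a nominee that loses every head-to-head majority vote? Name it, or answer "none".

Pairwise majorities:
Pham vs Weber: Pham wins 17–2.
Pham vs Mbeki: Mbeki wins 10–9.
Weber–Mbeki: Mbeki 11–8.
Weber is beaten in every head-to-head and is the Condorcet loser.

Weber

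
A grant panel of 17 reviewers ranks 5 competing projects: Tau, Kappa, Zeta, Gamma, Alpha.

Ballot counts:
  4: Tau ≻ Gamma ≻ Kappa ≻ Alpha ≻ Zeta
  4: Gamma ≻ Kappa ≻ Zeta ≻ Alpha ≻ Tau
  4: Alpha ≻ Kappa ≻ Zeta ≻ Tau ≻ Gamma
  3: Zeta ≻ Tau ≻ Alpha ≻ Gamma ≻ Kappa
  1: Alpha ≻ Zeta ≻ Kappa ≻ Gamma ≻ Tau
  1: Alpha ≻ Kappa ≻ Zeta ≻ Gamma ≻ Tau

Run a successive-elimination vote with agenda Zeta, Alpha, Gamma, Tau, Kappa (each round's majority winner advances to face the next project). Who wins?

Alpha

Round 1: Zeta vs Alpha — 7–10, Alpha advances.
Round 2: Alpha vs Gamma — 9–8, Alpha advances.
Round 3: Alpha vs Tau — 10–7, Alpha advances.
Round 4: Alpha vs Kappa — 9–8, Alpha advances.
Alpha survives the agenda.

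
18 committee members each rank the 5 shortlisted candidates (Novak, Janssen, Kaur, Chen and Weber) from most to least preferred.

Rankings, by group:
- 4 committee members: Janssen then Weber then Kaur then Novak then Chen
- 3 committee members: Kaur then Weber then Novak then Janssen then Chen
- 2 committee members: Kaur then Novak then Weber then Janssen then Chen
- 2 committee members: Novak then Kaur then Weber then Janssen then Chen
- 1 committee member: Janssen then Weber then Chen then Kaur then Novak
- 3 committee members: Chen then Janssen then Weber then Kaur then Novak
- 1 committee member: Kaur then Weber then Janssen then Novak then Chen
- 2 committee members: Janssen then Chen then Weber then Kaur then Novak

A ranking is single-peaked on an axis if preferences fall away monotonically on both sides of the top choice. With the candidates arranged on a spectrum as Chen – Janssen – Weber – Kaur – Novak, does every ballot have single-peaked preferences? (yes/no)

yes

Axis positions: Chen=1, Janssen=2, Weber=3, Kaur=4, Novak=5.
Group 1 (peak Janssen at position 2): ranking walks positions 2-3-4-5-1, expanding outward from the peak — single-peaked.
Group 2 (peak Kaur at position 4): ranking walks positions 4-3-5-2-1, expanding outward from the peak — single-peaked.
Group 3 (peak Kaur at position 4): ranking walks positions 4-5-3-2-1, expanding outward from the peak — single-peaked.
Group 4 (peak Novak at position 5): ranking walks positions 5-4-3-2-1, expanding outward from the peak — single-peaked.
Group 5 (peak Janssen at position 2): ranking walks positions 2-3-1-4-5, expanding outward from the peak — single-peaked.
Group 6 (peak Chen at position 1): ranking walks positions 1-2-3-4-5, expanding outward from the peak — single-peaked.
Group 7 (peak Kaur at position 4): ranking walks positions 4-3-2-5-1, expanding outward from the peak — single-peaked.
Group 8 (peak Janssen at position 2): ranking walks positions 2-1-3-4-5, expanding outward from the peak — single-peaked.
Every ranking is single-peaked on this axis.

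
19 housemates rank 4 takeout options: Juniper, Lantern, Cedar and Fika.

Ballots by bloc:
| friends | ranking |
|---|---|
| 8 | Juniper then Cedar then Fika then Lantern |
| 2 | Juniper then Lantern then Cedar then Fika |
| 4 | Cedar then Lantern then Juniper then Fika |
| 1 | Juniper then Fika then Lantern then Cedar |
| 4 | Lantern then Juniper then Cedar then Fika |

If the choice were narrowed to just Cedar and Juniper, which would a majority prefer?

Ballots ranking Cedar above Juniper: 4.
Ballots ranking Juniper above Cedar: 19 − 4 = 15.
Juniper wins the head-to-head 15–4.

Juniper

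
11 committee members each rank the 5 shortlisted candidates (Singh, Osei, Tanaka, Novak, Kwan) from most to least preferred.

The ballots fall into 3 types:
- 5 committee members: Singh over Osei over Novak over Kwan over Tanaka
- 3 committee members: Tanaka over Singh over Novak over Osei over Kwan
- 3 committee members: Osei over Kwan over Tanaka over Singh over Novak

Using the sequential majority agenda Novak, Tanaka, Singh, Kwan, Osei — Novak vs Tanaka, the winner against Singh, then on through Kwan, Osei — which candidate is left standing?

Round 1: Novak vs Tanaka — 5–6, Tanaka advances.
Round 2: Tanaka vs Singh — 6–5, Tanaka advances.
Round 3: Tanaka vs Kwan — 3–8, Kwan advances.
Round 4: Kwan vs Osei — 0–11, Osei advances.
The agenda winner is Osei.

Osei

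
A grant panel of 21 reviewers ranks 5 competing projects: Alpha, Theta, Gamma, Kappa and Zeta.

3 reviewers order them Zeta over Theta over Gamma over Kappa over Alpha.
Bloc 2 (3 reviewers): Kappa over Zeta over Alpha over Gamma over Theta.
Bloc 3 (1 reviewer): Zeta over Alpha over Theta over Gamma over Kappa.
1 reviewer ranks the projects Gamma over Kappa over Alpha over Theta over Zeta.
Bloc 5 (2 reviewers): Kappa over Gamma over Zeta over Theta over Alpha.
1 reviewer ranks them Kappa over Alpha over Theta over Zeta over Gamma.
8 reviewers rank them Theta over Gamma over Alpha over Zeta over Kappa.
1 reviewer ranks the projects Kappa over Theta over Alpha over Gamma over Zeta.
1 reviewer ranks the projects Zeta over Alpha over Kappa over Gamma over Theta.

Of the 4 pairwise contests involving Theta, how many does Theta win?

Theta against each rival (21 reviewers):
Theta vs Alpha: Theta preferred on 3+2+8+1 = 14 ballots; Theta wins 14–7.
Theta vs Gamma: Theta wins 14–7.
Theta vs Kappa: Theta, 12–9.
Theta vs Zeta: 1+1+8+1 = 11 for Theta, 10 for Zeta — Theta by 11–10.
Theta beats Alpha, Gamma, Kappa, Zeta — 4 pairwise wins.

4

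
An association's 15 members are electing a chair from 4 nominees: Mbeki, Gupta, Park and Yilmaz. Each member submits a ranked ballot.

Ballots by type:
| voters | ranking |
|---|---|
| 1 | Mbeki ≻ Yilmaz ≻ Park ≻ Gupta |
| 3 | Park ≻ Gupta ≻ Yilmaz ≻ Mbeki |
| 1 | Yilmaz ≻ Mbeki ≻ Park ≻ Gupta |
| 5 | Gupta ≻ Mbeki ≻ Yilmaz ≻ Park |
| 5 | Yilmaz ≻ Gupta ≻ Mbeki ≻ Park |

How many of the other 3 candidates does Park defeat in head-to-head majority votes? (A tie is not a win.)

0

Park against each rival (15 voters):
Park vs Mbeki: Mbeki wins 12–3.
Park vs Gupta: 5 to 10, Gupta.
Park vs Yilmaz: 3 for Park, 12 for Yilmaz — Yilmaz by 12–3.
Park beats no one; loses to Mbeki, Gupta, Yilmaz — 0 pairwise wins.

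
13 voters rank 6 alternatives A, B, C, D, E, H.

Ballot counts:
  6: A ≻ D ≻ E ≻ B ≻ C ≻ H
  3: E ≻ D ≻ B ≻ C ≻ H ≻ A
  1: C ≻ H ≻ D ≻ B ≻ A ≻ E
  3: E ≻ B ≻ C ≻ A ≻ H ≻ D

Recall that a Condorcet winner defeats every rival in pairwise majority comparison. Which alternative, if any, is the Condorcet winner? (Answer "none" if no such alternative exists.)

Check each pair by majority over 13 ballots:
A vs B: 6 to 7, B.
A vs C: C, 7–6.
A–D: A 9–4.
A vs E: 7 to 6, A.
A vs H: A wins 9–4.
B vs C: B wins 12–1.
B vs D: D, 10–3.
B–E: E 12–1.
B–H: B 12–1.
C–D: D 9–4.
C vs E: E, 12–1.
C vs H: 13 to 0, C.
D vs E: D wins 7–6.
D–H: D 9–4.
E vs H: E is ranked higher on 6+3+3 = 12 ballots, H on 1. E wins 12–1.
Each alternative drops at least one matchup (A loses to B; B loses to D; C loses to B; D loses to A; E loses to A; H loses to A); the cycle A > D > B > A rules out a Condorcet winner.

none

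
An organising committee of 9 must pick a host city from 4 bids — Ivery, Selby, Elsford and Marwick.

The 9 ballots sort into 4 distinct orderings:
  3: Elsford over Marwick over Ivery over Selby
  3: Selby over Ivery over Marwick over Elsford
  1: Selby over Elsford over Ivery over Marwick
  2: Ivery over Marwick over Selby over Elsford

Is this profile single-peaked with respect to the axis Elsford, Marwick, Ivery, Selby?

no

Axis positions: Elsford=1, Marwick=2, Ivery=3, Selby=4.
Ballot type 1 (peak Elsford at position 1): ranking walks positions 1-2-3-4, expanding outward from the peak — single-peaked.
Ballot type 2 (peak Selby at position 4): ranking walks positions 4-3-2-1, expanding outward from the peak — single-peaked.
Ballot type 3: ranking walks positions 4-1-3-2; Elsford is ranked above Ivery even though Ivery lies between Elsford and the peak Selby on the axis — preferences dip and rise again. Not single-peaked.
Ballot type 4 (peak Ivery at position 3): ranking walks positions 3-2-4-1, expanding outward from the peak — single-peaked.
Ballot type 3 violates single-peakedness, so the profile is not single-peaked on this axis.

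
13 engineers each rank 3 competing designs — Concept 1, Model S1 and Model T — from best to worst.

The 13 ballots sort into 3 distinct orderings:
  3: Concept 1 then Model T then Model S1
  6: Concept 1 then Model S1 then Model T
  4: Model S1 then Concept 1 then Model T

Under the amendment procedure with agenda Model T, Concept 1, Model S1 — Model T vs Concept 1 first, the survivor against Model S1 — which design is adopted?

Concept 1

Round 1: Model T vs Concept 1 — 0–13, Concept 1 advances.
Round 2: Concept 1 vs Model S1 — 9–4, Concept 1 advances.
The agenda winner is Concept 1.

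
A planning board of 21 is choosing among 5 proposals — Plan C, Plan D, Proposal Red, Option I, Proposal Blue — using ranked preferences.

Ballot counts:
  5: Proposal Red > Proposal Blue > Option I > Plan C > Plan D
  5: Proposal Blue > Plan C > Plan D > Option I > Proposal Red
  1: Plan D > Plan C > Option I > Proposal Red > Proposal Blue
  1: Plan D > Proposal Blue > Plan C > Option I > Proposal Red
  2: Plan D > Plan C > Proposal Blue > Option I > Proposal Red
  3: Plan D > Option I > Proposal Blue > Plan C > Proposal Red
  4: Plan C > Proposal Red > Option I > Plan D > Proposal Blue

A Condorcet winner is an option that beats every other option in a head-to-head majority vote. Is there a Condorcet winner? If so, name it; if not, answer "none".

none

Pairwise majorities:
Plan C–Plan D: Plan C 14–7.
Plan C–Proposal Red: Plan C 16–5.
Plan C vs Option I: Plan C wins 13–8.
Plan C–Proposal Blue: Proposal Blue 14–7.
Plan D–Proposal Red: Plan D 12–9.
Plan D vs Option I: Plan D, 12–9.
Plan D vs Proposal Blue: Plan D wins 11–10.
Proposal Red–Option I: Option I 12–9.
Proposal Red vs Proposal Blue: Proposal Blue, 11–10.
Option I vs Proposal Blue: Proposal Blue wins 13–8.
Each option drops at least one matchup (Plan C loses to Proposal Blue; Plan D loses to Plan C; Proposal Red loses to Plan C; Option I loses to Plan C; Proposal Blue loses to Plan D); the cycle Plan C > Plan D > Proposal Blue > Plan C rules out a Condorcet winner.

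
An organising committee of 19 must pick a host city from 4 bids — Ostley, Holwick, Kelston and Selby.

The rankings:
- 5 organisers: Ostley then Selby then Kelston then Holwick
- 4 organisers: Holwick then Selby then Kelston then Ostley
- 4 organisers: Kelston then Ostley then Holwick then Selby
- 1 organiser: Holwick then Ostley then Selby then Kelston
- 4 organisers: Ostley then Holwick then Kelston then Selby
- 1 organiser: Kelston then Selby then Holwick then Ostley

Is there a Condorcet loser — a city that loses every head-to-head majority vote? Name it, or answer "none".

Head-to-head results (19 organisers):
Ostley vs Holwick: 5+4+4 = 13 for Ostley, 6 for Holwick — Ostley by 13–6.
Ostley vs Kelston: 5+1+4 = 10 for Ostley, 9 for Kelston — Ostley by 10–9.
Ostley vs Selby: Ostley preferred on 5+4+1+4 = 14 ballots; Ostley wins 14–5.
Holwick vs Kelston: Kelston wins 10–9.
Holwick vs Selby: Holwick wins 13–6.
Kelston–Selby: Selby 10–9.
Each city has at least one pairwise win (Ostley beats Holwick; Holwick beats Selby; Kelston beats Holwick; Selby beats Kelston) — no Condorcet loser.

none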